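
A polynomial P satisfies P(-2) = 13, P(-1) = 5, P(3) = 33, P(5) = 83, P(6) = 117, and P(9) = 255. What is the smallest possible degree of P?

Divided differences on the nodes -2, -1, 3, 5, 6, 9:
  order 0: 13  5  33  83  117  255
  order 1: -8  7  25  34  46
  order 2: 3  3  3  3
  order 3: 0  0  0
  order 4: 0  0
  order 5: 0
The order-2 divided differences are all 3 (nonzero) and every higher order vanishes, so the data lies on a polynomial of degree exactly 2.

2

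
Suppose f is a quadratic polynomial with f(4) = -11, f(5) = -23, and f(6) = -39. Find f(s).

Write f(s) = as^2 + bs + c. Substituting each data point gives a linear system:
  16a + 4b + c = -11
  25a + 5b + c = -23
  36a + 6b + c = -39
Solving the system yields a = -2, b = 6, c = -3.
So f(s) = -2s^2 + 6s - 3.
Check: f(6) = -39. ✓

f(s) = -2s^2 + 6s - 3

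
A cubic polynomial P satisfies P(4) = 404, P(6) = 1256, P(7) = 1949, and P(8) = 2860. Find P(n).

Write P(n) = an^3 + bn^2 + cn + d. Substituting each data point gives a linear system:
  64a + 16b + 4c + d = 404
  216a + 36b + 6c + d = 1256
  343a + 49b + 7c + d = 1949
  512a + 64b + 8c + d = 2860
Solving the system yields a = 5, b = 4, c = 6, d = -4.
So P(n) = 5n³ + 4n² + 6n - 4.
Check: P(7) = 1949. ✓

P(n) = 5n^3 + 4n^2 + 6n - 4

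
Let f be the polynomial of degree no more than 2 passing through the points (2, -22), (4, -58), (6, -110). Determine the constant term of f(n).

-2

Write f(n) = an^2 + bn + c. Substituting each data point gives a linear system:
  4a + 2b + c = -22
  16a + 4b + c = -58
  36a + 6b + c = -110
Solving the system yields a = -2, b = -6, c = -2.
So f(n) = -2n^2 - 6n - 2.
The constant term is -2.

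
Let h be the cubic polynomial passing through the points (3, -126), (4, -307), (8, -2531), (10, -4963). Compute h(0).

-3

Using the Lagrange interpolation formula with nodes 3, 4, 8, 10:
  L_0(s) = (s - 4)(s - 8)(s - 10) / -35
  L_1(s) = (s - 3)(s - 8)(s - 10) / 24
  L_2(s) = (s - 3)(s - 4)(s - 10) / -40
  L_3(s) = (s - 3)(s - 4)(s - 8) / 84
Then h(s) = -126·L_0(s) - 307·L_1(s) - 2531·L_2(s) - 4963·L_3(s).
Expanding and collecting terms gives h(s) = -5s^3 + 4s - 3.
Evaluating at s = 0: h(0) = -3.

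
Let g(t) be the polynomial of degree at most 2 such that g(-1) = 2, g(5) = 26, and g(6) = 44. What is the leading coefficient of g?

2

Write g(t) = at^2 + bt + c. Substituting each data point gives a linear system:
  a - b + c = 2
  25a + 5b + c = 26
  36a + 6b + c = 44
Solving the system yields a = 2, b = -4, c = -4.
So g(t) = 2t^2 - 4t - 4.
The leading coefficient is 2.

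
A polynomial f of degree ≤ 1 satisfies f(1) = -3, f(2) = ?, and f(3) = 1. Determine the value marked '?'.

-1

On equispaced nodes a degree-1 polynomial has vanishing second forward difference, so
  f(1) - 2·f(2) + f(3) = 0.
Substituting the known values and solving for f(2):
  -2·f(2) = 2
  f(2) = -1.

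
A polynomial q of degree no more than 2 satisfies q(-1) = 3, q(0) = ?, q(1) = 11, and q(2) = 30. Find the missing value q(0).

2

On equispaced nodes a degree-2 polynomial has vanishing third forward difference, so
  - q(-1) + 3·q(0) - 3·q(1) + q(2) = 0.
Substituting the known values and solving for q(0):
  3·q(0) = 6
  q(0) = 2.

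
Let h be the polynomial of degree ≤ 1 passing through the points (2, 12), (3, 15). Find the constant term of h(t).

6

Write h(t) = at + b. Substituting each data point gives a linear system:
  2a + b = 12
  3a + b = 15
Solving the system yields a = 3, b = 6.
So h(t) = 3t + 6.
The constant term is 6.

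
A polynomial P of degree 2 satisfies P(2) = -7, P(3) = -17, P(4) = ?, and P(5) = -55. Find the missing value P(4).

The 3 known points determine the degree-2 polynomial uniquely.
Write P(x) = ax^2 + bx + c. Substituting each data point gives a linear system:
  4a + 2b + c = -7
  9a + 3b + c = -17
  25a + 5b + c = -55
Solving the system yields a = -3, b = 5, c = -5.
So P(x) = -3x² + 5x - 5.
Then P(4) = -33.

-33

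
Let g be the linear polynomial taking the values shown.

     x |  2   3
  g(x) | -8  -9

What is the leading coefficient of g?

Write g(x) = ax + b. Substituting each data point gives a linear system:
  2a + b = -8
  3a + b = -9
Solving the system yields a = -1, b = -6.
So g(x) = -x - 6.
The leading coefficient is -1.

-1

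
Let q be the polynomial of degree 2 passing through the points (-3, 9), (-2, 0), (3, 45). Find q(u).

q(u) = 3u^2 + 6u

Write q(u) = au^2 + bu + c. Substituting each data point gives a linear system:
  9a - 3b + c = 9
  4a - 2b + c = 0
  9a + 3b + c = 45
Solving the system yields a = 3, b = 6, c = 0.
So q(u) = 3u^2 + 6u.
Check: q(3) = 45. ✓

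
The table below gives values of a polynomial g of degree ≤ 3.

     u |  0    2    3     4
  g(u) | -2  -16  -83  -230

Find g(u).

g(u) = -5u^3 + 5u^2 + 3u - 2

Write g(u) = au^3 + bu^2 + cu + d. Substituting each data point gives a linear system:
  d = -2
  8a + 4b + 2c + d = -16
  27a + 9b + 3c + d = -83
  64a + 16b + 4c + d = -230
Solving the system yields a = -5, b = 5, c = 3, d = -2.
So g(u) = -5u³ + 5u² + 3u - 2.
Check: g(0) = -2. ✓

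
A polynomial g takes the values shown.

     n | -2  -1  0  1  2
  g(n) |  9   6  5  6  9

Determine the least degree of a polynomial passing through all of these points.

Forward differences of the values at n = -2, -1, 0, 1, 2:
  g  : 9  6  5  6  9
  Δ  : -3  -1  1  3
  Δ^2: 2  2  2
  Δ^3: 0  0
  Δ^4: 0
The second differences are constant (2) and nonzero, while all higher differences vanish, so the minimal degree is 2.

2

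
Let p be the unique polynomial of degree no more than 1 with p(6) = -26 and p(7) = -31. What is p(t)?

p(t) = -5t + 4

Write p(t) = at + b. Substituting each data point gives a linear system:
  6a + b = -26
  7a + b = -31
Solving the system yields a = -5, b = 4.
So p(t) = -5t + 4.
Check: p(6) = -26. ✓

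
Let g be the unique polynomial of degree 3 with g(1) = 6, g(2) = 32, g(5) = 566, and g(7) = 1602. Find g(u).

g(u) = 5u^3 - 2u^2 - 3u + 6

Using the Lagrange interpolation formula with nodes 1, 2, 5, 7:
  L_0(u) = (u - 2)(u - 5)(u - 7) / -24
  L_1(u) = (u - 1)(u - 5)(u - 7) / 15
  L_2(u) = (u - 1)(u - 2)(u - 7) / -24
  L_3(u) = (u - 1)(u - 2)(u - 5) / 60
Then g(u) = 6·L_0(u) + 32·L_1(u) + 566·L_2(u) + 1602·L_3(u).
Expanding and collecting terms gives g(u) = 5u^3 - 2u^2 - 3u + 6.
Check: g(7) = 1602. ✓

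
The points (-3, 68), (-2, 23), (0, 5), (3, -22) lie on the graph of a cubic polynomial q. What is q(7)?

-562

Write q(u) = au^3 + bu^2 + cu + d. Substituting each data point gives a linear system:
  -27a + 9b - 3c + d = 68
  -8a + 4b - 2c + d = 23
  d = 5
  27a + 9b + 3c + d = -22
Solving the system yields a = -2, b = 2, c = 3, d = 5.
So q(u) = -2u³ + 2u² + 3u + 5.
Then q(7) = -562.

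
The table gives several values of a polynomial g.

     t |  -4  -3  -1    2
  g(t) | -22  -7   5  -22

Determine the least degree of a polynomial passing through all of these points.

Divided differences on the nodes -4, -3, -1, 2:
  order 0: -22  -7  5  -22
  order 1: 15  6  -9
  order 2: -3  -3
  order 3: 0
The order-2 divided differences are all -3 (nonzero) and every higher order vanishes, so the data lies on a polynomial of degree exactly 2.

2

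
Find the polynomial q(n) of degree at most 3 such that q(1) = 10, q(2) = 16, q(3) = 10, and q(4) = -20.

Using the Lagrange interpolation formula with nodes 1, 2, 3, 4:
  L_0(n) = (n - 2)(n - 3)(n - 4) / -6
  L_1(n) = (n - 1)(n - 3)(n - 4) / 2
  L_2(n) = (n - 1)(n - 2)(n - 4) / -2
  L_3(n) = (n - 1)(n - 2)(n - 3) / 6
Then q(n) = 10·L_0(n) + 16·L_1(n) + 10·L_2(n) - 20·L_3(n).
Expanding and collecting terms gives q(n) = -2n³ + 6n² + 2n + 4.
Check: q(4) = -20. ✓

q(n) = -2n^3 + 6n^2 + 2n + 4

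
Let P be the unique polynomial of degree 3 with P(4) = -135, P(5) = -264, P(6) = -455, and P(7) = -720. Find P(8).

-1071

Using the Lagrange interpolation formula with nodes 4, 5, 6, 7:
  L_0(t) = (t - 5)(t - 6)(t - 7) / -6
  L_1(t) = (t - 4)(t - 6)(t - 7) / 2
  L_2(t) = (t - 4)(t - 5)(t - 7) / -2
  L_3(t) = (t - 4)(t - 5)(t - 6) / 6
Then P(t) = -135·L_0(t) - 264·L_1(t) - 455·L_2(t) - 720·L_3(t).
Expanding and collecting terms gives P(t) = -2t^3 - t^2 + 2t + 1.
Evaluating at t = 8: P(8) = -1071.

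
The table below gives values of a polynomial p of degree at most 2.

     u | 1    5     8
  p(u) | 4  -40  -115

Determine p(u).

p(u) = -2u^2 + u + 5

Using the Lagrange interpolation formula with nodes 1, 5, 8:
  L_0(u) = (u - 5)(u - 8) / 28
  L_1(u) = (u - 1)(u - 8) / -12
  L_2(u) = (u - 1)(u - 5) / 21
Then p(u) = 4·L_0(u) - 40·L_1(u) - 115·L_2(u).
Expanding and collecting terms gives p(u) = -2u² + u + 5.
Check: p(1) = 4. ✓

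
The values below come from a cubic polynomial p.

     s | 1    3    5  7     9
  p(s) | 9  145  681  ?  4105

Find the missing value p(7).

On equispaced nodes a degree-3 polynomial has vanishing fourth forward difference, so
  p(1) - 4·p(3) + 6·p(5) - 4·p(7) + p(9) = 0.
Substituting the known values and solving for p(7):
  -4·p(7) = -7620
  p(7) = 1905.

1905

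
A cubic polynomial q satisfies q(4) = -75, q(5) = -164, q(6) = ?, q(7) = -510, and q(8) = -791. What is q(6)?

On equispaced nodes a degree-3 polynomial has vanishing fourth forward difference, so
  q(4) - 4·q(5) + 6·q(6) - 4·q(7) + q(8) = 0.
Substituting the known values and solving for q(6):
  6·q(6) = -1830
  q(6) = -305.

-305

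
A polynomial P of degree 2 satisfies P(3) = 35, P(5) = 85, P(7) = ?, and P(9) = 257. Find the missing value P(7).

The 3 known points determine the degree-2 polynomial uniquely.
Write P(s) = as^2 + bs + c. Substituting each data point gives a linear system:
  9a + 3b + c = 35
  25a + 5b + c = 85
  81a + 9b + c = 257
Solving the system yields a = 3, b = 1, c = 5.
So P(s) = 3s^2 + s + 5.
Then P(7) = 159.

159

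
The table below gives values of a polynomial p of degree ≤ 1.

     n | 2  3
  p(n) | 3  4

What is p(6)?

7

Using the Lagrange interpolation formula with nodes 2, 3:
  L_0(n) = (n - 3) / -1
  L_1(n) = (n - 2) / 1
Then p(n) = 3·L_0(n) + 4·L_1(n).
Expanding and collecting terms gives p(n) = n + 1.
Evaluating at n = 6: p(6) = 7.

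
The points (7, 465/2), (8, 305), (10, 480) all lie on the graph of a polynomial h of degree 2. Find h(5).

Write h(u) = au^2 + bu + c. Substituting each data point gives a linear system:
  49a + 7b + c = 465/2
  64a + 8b + c = 305
  100a + 10b + c = 480
Solving the system yields a = 5, b = -5/2, c = 5.
So h(u) = 5u² - (5/2)u + 5.
Then h(5) = 235/2.

235/2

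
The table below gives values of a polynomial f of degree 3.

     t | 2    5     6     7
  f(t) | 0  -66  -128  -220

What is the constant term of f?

Write f(t) = at^3 + bt^2 + ct + d. Substituting each data point gives a linear system:
  8a + 4b + 2c + d = 0
  125a + 25b + 5c + d = -66
  216a + 36b + 6c + d = -128
  343a + 49b + 7c + d = -220
Solving the system yields a = -1, b = 3, c = -4, d = 4.
So f(t) = -t^3 + 3t^2 - 4t + 4.
The constant term is 4.

4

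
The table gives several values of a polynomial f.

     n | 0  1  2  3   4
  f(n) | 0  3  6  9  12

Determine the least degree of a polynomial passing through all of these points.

Forward differences of the values at n = 0, 1, 2, 3, 4:
  f  : 0  3  6  9  12
  Δ  : 3  3  3  3
  Δ^2: 0  0  0
  Δ^3: 0  0
  Δ^4: 0
The first differences are constant (3) and nonzero, while all higher differences vanish, so the minimal degree is 1.

1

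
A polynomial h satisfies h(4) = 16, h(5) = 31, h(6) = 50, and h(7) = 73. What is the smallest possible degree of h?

Forward differences of the values at s = 4, 5, 6, 7:
  h  : 16  31  50  73
  Δ  : 15  19  23
  Δ^2: 4  4
  Δ^3: 0
The second differences are constant (4) and nonzero, while all higher differences vanish, so the minimal degree is 2.

2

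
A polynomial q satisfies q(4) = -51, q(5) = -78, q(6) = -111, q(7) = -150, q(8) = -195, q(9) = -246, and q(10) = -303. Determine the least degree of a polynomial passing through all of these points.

2

Forward differences of the values at s = 4, 5, 6, 7, 8, 9, 10:
  q  : -51  -78  -111  -150  -195  -246  -303
  Δ  : -27  -33  -39  -45  -51  -57
  Δ^2: -6  -6  -6  -6  -6
  Δ^3: 0  0  0  0
  Δ^4: 0  0  0
  Δ^5: 0  0
  Δ^6: 0
The second differences are constant (-6) and nonzero, while all higher differences vanish, so the minimal degree is 2.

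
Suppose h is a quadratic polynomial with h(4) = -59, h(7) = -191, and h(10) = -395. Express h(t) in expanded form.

h(t) = -4t^2 + 5

Using the Lagrange interpolation formula with nodes 4, 7, 10:
  L_0(t) = (t - 7)(t - 10) / 18
  L_1(t) = (t - 4)(t - 10) / -9
  L_2(t) = (t - 4)(t - 7) / 18
Then h(t) = -59·L_0(t) - 191·L_1(t) - 395·L_2(t).
Expanding and collecting terms gives h(t) = -4t^2 + 5.
Check: h(7) = -191. ✓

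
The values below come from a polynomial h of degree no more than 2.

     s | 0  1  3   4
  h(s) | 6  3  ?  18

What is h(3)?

9

The 3 known points determine the degree-2 polynomial uniquely.
Write h(s) = as^2 + bs + c. Substituting each data point gives a linear system:
  c = 6
  a + b + c = 3
  16a + 4b + c = 18
Solving the system yields a = 2, b = -5, c = 6.
So h(s) = 2s^2 - 5s + 6.
Then h(3) = 9.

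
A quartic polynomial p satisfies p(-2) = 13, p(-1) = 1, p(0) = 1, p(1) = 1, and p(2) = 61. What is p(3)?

313

Write p(n) = an^4 + bn^3 + cn^2 + dn + e. Substituting each data point gives a linear system:
  16a - 8b + 4c - 2d + e = 13
  a - b + c - d + e = 1
  e = 1
  a + b + c + d + e = 1
  16a + 8b + 4c + 2d + e = 61
Solving the system yields a = 3, b = 4, c = -3, d = -4, e = 1.
So p(n) = 3n^4 + 4n^3 - 3n^2 - 4n + 1.
Then p(3) = 313.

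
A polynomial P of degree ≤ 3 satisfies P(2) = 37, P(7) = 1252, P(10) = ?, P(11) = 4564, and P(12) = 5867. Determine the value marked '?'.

The 4 known points determine the degree-3 polynomial uniquely.
Write P(n) = an^3 + bn^2 + cn + d. Substituting each data point gives a linear system:
  8a + 4b + 2c + d = 37
  343a + 49b + 7c + d = 1252
  1331a + 121b + 11c + d = 4564
  1728a + 144b + 12c + d = 5867
Solving the system yields a = 3, b = 5, c = -3, d = -1.
So P(n) = 3n^3 + 5n^2 - 3n - 1.
Then P(10) = 3469.

3469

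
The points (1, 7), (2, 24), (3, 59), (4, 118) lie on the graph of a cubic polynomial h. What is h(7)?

499

Write h(x) = ax^3 + bx^2 + cx + d. Substituting each data point gives a linear system:
  a + b + c + d = 7
  8a + 4b + 2c + d = 24
  27a + 9b + 3c + d = 59
  64a + 16b + 4c + d = 118
Solving the system yields a = 1, b = 3, c = 1, d = 2.
So h(x) = x^3 + 3x^2 + x + 2.
Then h(7) = 499.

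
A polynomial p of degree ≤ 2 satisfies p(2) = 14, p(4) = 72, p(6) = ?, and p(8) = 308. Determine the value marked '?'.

The 3 known points determine the degree-2 polynomial uniquely.
Write p(t) = at^2 + bt + c. Substituting each data point gives a linear system:
  4a + 2b + c = 14
  16a + 4b + c = 72
  64a + 8b + c = 308
Solving the system yields a = 5, b = -1, c = -4.
So p(t) = 5t^2 - t - 4.
Then p(6) = 170.

170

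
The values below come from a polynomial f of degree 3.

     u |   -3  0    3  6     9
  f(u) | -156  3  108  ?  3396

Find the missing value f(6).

The 4 known points determine the degree-3 polynomial uniquely.
Write f(u) = au^3 + bu^2 + cu + d. Substituting each data point gives a linear system:
  -27a + 9b - 3c + d = -156
  d = 3
  27a + 9b + 3c + d = 108
  729a + 81b + 9c + d = 3396
Solving the system yields a = 5, b = -3, c = -1, d = 3.
So f(u) = 5u³ - 3u² - u + 3.
Then f(6) = 969.

969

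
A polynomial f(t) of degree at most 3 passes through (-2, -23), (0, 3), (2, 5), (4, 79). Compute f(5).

173

Write f(t) = at^3 + bt^2 + ct + d. Substituting each data point gives a linear system:
  -8a + 4b - 2c + d = -23
  d = 3
  8a + 4b + 2c + d = 5
  64a + 16b + 4c + d = 79
Solving the system yields a = 2, b = -3, c = -1, d = 3.
So f(t) = 2t^3 - 3t^2 - t + 3.
Then f(5) = 173.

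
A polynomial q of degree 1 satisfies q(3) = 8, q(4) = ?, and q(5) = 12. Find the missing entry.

The 2 known points determine the degree-1 polynomial uniquely.
Write q(s) = as + b. Substituting each data point gives a linear system:
  3a + b = 8
  5a + b = 12
Solving the system yields a = 2, b = 2.
So q(s) = 2s + 2.
Then q(4) = 10.

10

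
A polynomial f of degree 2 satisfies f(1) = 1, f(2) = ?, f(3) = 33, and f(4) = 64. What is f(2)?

The 3 known points determine the degree-2 polynomial uniquely.
Write f(n) = an^2 + bn + c. Substituting each data point gives a linear system:
  a + b + c = 1
  9a + 3b + c = 33
  16a + 4b + c = 64
Solving the system yields a = 5, b = -4, c = 0.
So f(n) = 5n^2 - 4n.
Then f(2) = 12.

12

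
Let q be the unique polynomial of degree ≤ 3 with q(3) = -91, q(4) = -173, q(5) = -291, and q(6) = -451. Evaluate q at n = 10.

Using the Lagrange interpolation formula with nodes 3, 4, 5, 6:
  L_0(n) = (n - 4)(n - 5)(n - 6) / -6
  L_1(n) = (n - 3)(n - 5)(n - 6) / 2
  L_2(n) = (n - 3)(n - 4)(n - 6) / -2
  L_3(n) = (n - 3)(n - 4)(n - 5) / 6
Then q(n) = -91·L_0(n) - 173·L_1(n) - 291·L_2(n) - 451·L_3(n).
Expanding and collecting terms gives q(n) = -n³ - 6n² - 3n - 1.
Evaluating at n = 10: q(10) = -1631.

-1631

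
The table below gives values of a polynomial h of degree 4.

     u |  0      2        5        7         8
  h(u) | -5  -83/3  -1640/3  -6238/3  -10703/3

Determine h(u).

h(u) = -u^4 + (5/3)u^3 - 5u^2 - 5

Using the Lagrange interpolation formula with nodes 0, 2, 5, 7, 8:
  L_0(u) = (u - 2)(u - 5)(u - 7)(u - 8) / 560
  L_1(u) = u(u - 5)(u - 7)(u - 8) / -180
  L_2(u) = u(u - 2)(u - 7)(u - 8) / 90
  L_3(u) = u(u - 2)(u - 5)(u - 8) / -70
  L_4(u) = u(u - 2)(u - 5)(u - 7) / 144
Then h(u) = -5·L_0(u) - 83/3·L_1(u) - 1640/3·L_2(u) - 6238/3·L_3(u) - 10703/3·L_4(u).
Expanding and collecting terms gives h(u) = -u⁴ + (5/3)u³ - 5u² - 5.
Check: h(5) = -1640/3. ✓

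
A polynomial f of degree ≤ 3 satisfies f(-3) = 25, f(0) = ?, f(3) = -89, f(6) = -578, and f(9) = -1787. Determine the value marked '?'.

4

On equispaced nodes a degree-3 polynomial has vanishing fourth forward difference, so
  f(-3) - 4·f(0) + 6·f(3) - 4·f(6) + f(9) = 0.
Substituting the known values and solving for f(0):
  -4·f(0) = -16
  f(0) = 4.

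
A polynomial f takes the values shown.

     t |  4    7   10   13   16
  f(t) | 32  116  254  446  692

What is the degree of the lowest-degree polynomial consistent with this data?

2

Forward differences of the values at t = 4, 7, 10, 13, 16:
  f  : 32  116  254  446  692
  Δ  : 84  138  192  246
  Δ^2: 54  54  54
  Δ^3: 0  0
  Δ^4: 0
The second differences are constant (54) and nonzero, while all higher differences vanish, so the minimal degree is 2.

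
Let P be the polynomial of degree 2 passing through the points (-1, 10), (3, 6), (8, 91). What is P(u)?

P(u) = 2u^2 - 5u + 3

Write P(u) = au^2 + bu + c. Substituting each data point gives a linear system:
  a - b + c = 10
  9a + 3b + c = 6
  64a + 8b + c = 91
Solving the system yields a = 2, b = -5, c = 3.
So P(u) = 2u^2 - 5u + 3.
Check: P(3) = 6. ✓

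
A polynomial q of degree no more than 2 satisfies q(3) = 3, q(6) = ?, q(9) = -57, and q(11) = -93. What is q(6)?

The 3 known points determine the degree-2 polynomial uniquely.
Write q(u) = au^2 + bu + c. Substituting each data point gives a linear system:
  9a + 3b + c = 3
  81a + 9b + c = -57
  121a + 11b + c = -93
Solving the system yields a = -1, b = 2, c = 6.
So q(u) = -u^2 + 2u + 6.
Then q(6) = -18.

-18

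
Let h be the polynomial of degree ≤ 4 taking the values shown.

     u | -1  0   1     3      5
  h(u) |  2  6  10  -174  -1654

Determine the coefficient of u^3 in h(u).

1

Write h(u) = au^4 + bu^3 + cu^2 + du + e. Substituting each data point gives a linear system:
  a - b + c - d + e = 2
  e = 6
  a + b + c + d + e = 10
  81a + 27b + 9c + 3d + e = -174
  625a + 125b + 25c + 5d + e = -1654
Solving the system yields a = -3, b = 1, c = 3, d = 3, e = 6.
So h(u) = -3u⁴ + u³ + 3u² + 3u + 6.
The coefficient of u^3 is 1.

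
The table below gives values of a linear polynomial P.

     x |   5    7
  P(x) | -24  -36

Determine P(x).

Using the Lagrange interpolation formula with nodes 5, 7:
  L_0(x) = (x - 7) / -2
  L_1(x) = (x - 5) / 2
Then P(x) = -24·L_0(x) - 36·L_1(x).
Expanding and collecting terms gives P(x) = -6x + 6.
Check: P(5) = -24. ✓

P(x) = -6x + 6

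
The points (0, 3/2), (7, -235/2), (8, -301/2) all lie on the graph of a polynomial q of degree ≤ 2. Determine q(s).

Using the Lagrange interpolation formula with nodes 0, 7, 8:
  L_0(s) = (s - 7)(s - 8) / 56
  L_1(s) = s(s - 8) / -7
  L_2(s) = s(s - 7) / 8
Then q(s) = 3/2·L_0(s) - 235/2·L_1(s) - 301/2·L_2(s).
Expanding and collecting terms gives q(s) = -2s^2 - 3s + 3/2.
Check: q(8) = -301/2. ✓

q(s) = -2s^2 - 3s + 3/2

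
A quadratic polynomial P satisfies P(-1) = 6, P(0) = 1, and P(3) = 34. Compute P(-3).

Using the Lagrange interpolation formula with nodes -1, 0, 3:
  L_0(u) = u(u - 3) / 4
  L_1(u) = (u + 1)(u - 3) / -3
  L_2(u) = (u + 1)u / 12
Then P(u) = 6·L_0(u) + 1·L_1(u) + 34·L_2(u).
Expanding and collecting terms gives P(u) = 4u^2 - u + 1.
Evaluating at u = -3: P(-3) = 40.

40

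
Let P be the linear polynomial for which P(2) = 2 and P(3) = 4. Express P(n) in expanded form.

Write P(n) = an + b. Substituting each data point gives a linear system:
  2a + b = 2
  3a + b = 4
Solving the system yields a = 2, b = -2.
So P(n) = 2n - 2.
Check: P(2) = 2. ✓

P(n) = 2n - 2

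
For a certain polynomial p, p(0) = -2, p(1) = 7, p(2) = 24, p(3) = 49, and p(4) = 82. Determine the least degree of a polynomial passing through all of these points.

2

Forward differences of the values at n = 0, 1, 2, 3, 4:
  p  : -2  7  24  49  82
  Δ  : 9  17  25  33
  Δ^2: 8  8  8
  Δ^3: 0  0
  Δ^4: 0
The second differences are constant (8) and nonzero, while all higher differences vanish, so the minimal degree is 2.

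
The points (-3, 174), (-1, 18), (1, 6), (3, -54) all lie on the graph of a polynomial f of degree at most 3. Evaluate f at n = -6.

Write f(n) = an^3 + bn^2 + cn + d. Substituting each data point gives a linear system:
  -27a + 9b - 3c + d = 174
  -a + b - c + d = 18
  a + b + c + d = 6
  27a + 9b + 3c + d = -54
Solving the system yields a = -4, b = 6, c = -2, d = 6.
So f(n) = -4n^3 + 6n^2 - 2n + 6.
Then f(-6) = 1098.

1098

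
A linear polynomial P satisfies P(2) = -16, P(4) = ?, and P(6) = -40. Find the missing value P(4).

The 2 known points determine the degree-1 polynomial uniquely.
Write P(u) = au + b. Substituting each data point gives a linear system:
  2a + b = -16
  6a + b = -40
Solving the system yields a = -6, b = -4.
So P(u) = -6u - 4.
Then P(4) = -28.

-28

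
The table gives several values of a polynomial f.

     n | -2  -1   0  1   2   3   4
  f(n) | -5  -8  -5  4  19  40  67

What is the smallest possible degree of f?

Forward differences of the values at n = -2, -1, 0, 1, 2, 3, 4:
  f  : -5  -8  -5  4  19  40  67
  Δ  : -3  3  9  15  21  27
  Δ^2: 6  6  6  6  6
  Δ^3: 0  0  0  0
  Δ^4: 0  0  0
  Δ^5: 0  0
  Δ^6: 0
The second differences are constant (6) and nonzero, while all higher differences vanish, so the minimal degree is 2.

2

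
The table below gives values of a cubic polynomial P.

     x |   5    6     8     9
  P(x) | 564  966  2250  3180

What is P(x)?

P(x) = 4x^3 + 4x^2 - 6x - 6

Using the Lagrange interpolation formula with nodes 5, 6, 8, 9:
  L_0(x) = (x - 6)(x - 8)(x - 9) / -12
  L_1(x) = (x - 5)(x - 8)(x - 9) / 6
  L_2(x) = (x - 5)(x - 6)(x - 9) / -6
  L_3(x) = (x - 5)(x - 6)(x - 8) / 12
Then P(x) = 564·L_0(x) + 966·L_1(x) + 2250·L_2(x) + 3180·L_3(x).
Expanding and collecting terms gives P(x) = 4x³ + 4x² - 6x - 6.
Check: P(5) = 564. ✓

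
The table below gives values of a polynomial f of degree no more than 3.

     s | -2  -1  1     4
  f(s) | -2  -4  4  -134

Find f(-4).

74

Using the Lagrange interpolation formula with nodes -2, -1, 1, 4:
  L_0(s) = (s + 1)(s - 1)(s - 4) / -18
  L_1(s) = (s + 2)(s - 1)(s - 4) / 10
  L_2(s) = (s + 2)(s + 1)(s - 4) / -18
  L_3(s) = (s + 2)(s + 1)(s - 1) / 90
Then f(s) = -2·L_0(s) - 4·L_1(s) + 4·L_2(s) - 134·L_3(s).
Expanding and collecting terms gives f(s) = -2s^3 - 2s^2 + 6s + 2.
Evaluating at s = -4: f(-4) = 74.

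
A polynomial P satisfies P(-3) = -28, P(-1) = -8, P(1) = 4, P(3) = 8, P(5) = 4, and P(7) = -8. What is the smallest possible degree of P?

Forward differences of the values at n = -3, -1, 1, 3, 5, 7:
  P  : -28  -8  4  8  4  -8
  Δ  : 20  12  4  -4  -12
  Δ^2: -8  -8  -8  -8
  Δ^3: 0  0  0
  Δ^4: 0  0
  Δ^5: 0
The second differences are constant (-8) and nonzero, while all higher differences vanish, so the minimal degree is 2.

2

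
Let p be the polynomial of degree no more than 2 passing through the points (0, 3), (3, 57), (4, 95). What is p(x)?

Write p(x) = ax^2 + bx + c. Substituting each data point gives a linear system:
  c = 3
  9a + 3b + c = 57
  16a + 4b + c = 95
Solving the system yields a = 5, b = 3, c = 3.
So p(x) = 5x^2 + 3x + 3.
Check: p(0) = 3. ✓

p(x) = 5x^2 + 3x + 3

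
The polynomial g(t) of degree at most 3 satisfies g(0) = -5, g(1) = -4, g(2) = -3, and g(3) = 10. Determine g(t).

Write g(t) = at^3 + bt^2 + ct + d. Substituting each data point gives a linear system:
  d = -5
  a + b + c + d = -4
  8a + 4b + 2c + d = -3
  27a + 9b + 3c + d = 10
Solving the system yields a = 2, b = -6, c = 5, d = -5.
So g(t) = 2t^3 - 6t^2 + 5t - 5.
Check: g(2) = -3. ✓

g(t) = 2t^3 - 6t^2 + 5t - 5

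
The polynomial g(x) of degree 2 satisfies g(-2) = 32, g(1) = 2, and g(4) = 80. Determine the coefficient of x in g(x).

Write g(x) = ax^2 + bx + c. Substituting each data point gives a linear system:
  4a - 2b + c = 32
  a + b + c = 2
  16a + 4b + c = 80
Solving the system yields a = 6, b = -4, c = 0.
So g(x) = 6x² - 4x.
The coefficient of x is -4.

-4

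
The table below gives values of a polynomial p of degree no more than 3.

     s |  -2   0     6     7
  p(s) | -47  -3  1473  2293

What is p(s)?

Write p(s) = as^3 + bs^2 + cs + d. Substituting each data point gives a linear system:
  -8a + 4b - 2c + d = -47
  d = -3
  216a + 36b + 6c + d = 1473
  343a + 49b + 7c + d = 2293
Solving the system yields a = 6, b = 4, c = 6, d = -3.
So p(s) = 6s³ + 4s² + 6s - 3.
Check: p(7) = 2293. ✓

p(s) = 6s^3 + 4s^2 + 6s - 3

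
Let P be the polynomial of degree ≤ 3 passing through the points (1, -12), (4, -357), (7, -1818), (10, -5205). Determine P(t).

Write P(t) = at^3 + bt^2 + ct + d. Substituting each data point gives a linear system:
  a + b + c + d = -12
  64a + 16b + 4c + d = -357
  343a + 49b + 7c + d = -1818
  1000a + 100b + 10c + d = -5205
Solving the system yields a = -5, b = -2, c = 0, d = -5.
So P(t) = -5t^3 - 2t^2 - 5.
Check: P(4) = -357. ✓

P(t) = -5t^3 - 2t^2 - 5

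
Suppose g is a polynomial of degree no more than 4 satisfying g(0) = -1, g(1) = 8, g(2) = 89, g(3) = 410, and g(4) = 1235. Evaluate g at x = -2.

Forward differences of the values at x = 0, 1, 2, 3, 4:
  g  : -1  8  89  410  1235
  Δ  : 9  81  321  825
  Δ^2: 72  240  504
  Δ^3: 168  264
  Δ^4: 96
The fourth differences are constant, confirming degree 4.
Interpolating (Newton forward form) and evaluating at x = -2 gives g(-2) = 5.

5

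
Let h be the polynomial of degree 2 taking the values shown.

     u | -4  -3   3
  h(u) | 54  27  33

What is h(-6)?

Using the Lagrange interpolation formula with nodes -4, -3, 3:
  L_0(u) = (u + 3)(u - 3) / 7
  L_1(u) = (u + 4)(u - 3) / -6
  L_2(u) = (u + 4)(u + 3) / 42
Then h(u) = 54·L_0(u) + 27·L_1(u) + 33·L_2(u).
Expanding and collecting terms gives h(u) = 4u^2 + u - 6.
Evaluating at u = -6: h(-6) = 132.

132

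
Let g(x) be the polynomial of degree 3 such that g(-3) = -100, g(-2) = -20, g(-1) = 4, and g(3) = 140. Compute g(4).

Using the Lagrange interpolation formula with nodes -3, -2, -1, 3:
  L_0(x) = (x + 2)(x + 1)(x - 3) / -12
  L_1(x) = (x + 3)(x + 1)(x - 3) / 5
  L_2(x) = (x + 3)(x + 2)(x - 3) / -8
  L_3(x) = (x + 3)(x + 2)(x + 1) / 120
Then g(x) = -100·L_0(x) - 20·L_1(x) + 4·L_2(x) + 140·L_3(x).
Expanding and collecting terms gives g(x) = 5x³ + 2x² - 5x + 2.
Evaluating at x = 4: g(4) = 334.

334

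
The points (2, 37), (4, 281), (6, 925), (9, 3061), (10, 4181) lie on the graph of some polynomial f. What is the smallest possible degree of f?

3

Divided differences on the nodes 2, 4, 6, 9, 10:
  order 0: 37  281  925  3061  4181
  order 1: 122  322  712  1120
  order 2: 50  78  102
  order 3: 4  4
  order 4: 0
The order-3 divided differences are all 4 (nonzero) and every higher order vanishes, so the data lies on a polynomial of degree exactly 3.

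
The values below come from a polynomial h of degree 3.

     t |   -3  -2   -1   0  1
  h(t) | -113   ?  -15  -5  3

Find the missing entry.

The 4 known points determine the degree-3 polynomial uniquely.
Write h(t) = at^3 + bt^2 + ct + d. Substituting each data point gives a linear system:
  -27a + 9b - 3c + d = -113
  -a + b - c + d = -15
  d = -5
  a + b + c + d = 3
Solving the system yields a = 3, b = -1, c = 6, d = -5.
So h(t) = 3t^3 - t^2 + 6t - 5.
Then h(-2) = -45.

-45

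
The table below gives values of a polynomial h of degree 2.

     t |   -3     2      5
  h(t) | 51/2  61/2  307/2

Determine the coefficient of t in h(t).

6

Write h(t) = at^2 + bt + c. Substituting each data point gives a linear system:
  9a - 3b + c = 51/2
  4a + 2b + c = 61/2
  25a + 5b + c = 307/2
Solving the system yields a = 5, b = 6, c = -3/2.
So h(t) = 5t^2 + 6t - 3/2.
The coefficient of t is 6.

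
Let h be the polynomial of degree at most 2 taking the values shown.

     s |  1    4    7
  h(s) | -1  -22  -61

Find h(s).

Write h(s) = as^2 + bs + c. Substituting each data point gives a linear system:
  a + b + c = -1
  16a + 4b + c = -22
  49a + 7b + c = -61
Solving the system yields a = -1, b = -2, c = 2.
So h(s) = -s^2 - 2s + 2.
Check: h(1) = -1. ✓

h(s) = -s^2 - 2s + 2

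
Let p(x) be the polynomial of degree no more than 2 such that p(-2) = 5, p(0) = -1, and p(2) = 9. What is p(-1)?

Using the Lagrange interpolation formula with nodes -2, 0, 2:
  L_0(x) = x(x - 2) / 8
  L_1(x) = (x + 2)(x - 2) / -4
  L_2(x) = (x + 2)x / 8
Then p(x) = 5·L_0(x) - 1·L_1(x) + 9·L_2(x).
Expanding and collecting terms gives p(x) = 2x^2 + x - 1.
Evaluating at x = -1: p(-1) = 0.

0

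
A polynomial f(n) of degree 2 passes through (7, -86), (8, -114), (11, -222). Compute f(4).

-26

Write f(n) = an^2 + bn + c. Substituting each data point gives a linear system:
  49a + 7b + c = -86
  64a + 8b + c = -114
  121a + 11b + c = -222
Solving the system yields a = -2, b = 2, c = -2.
So f(n) = -2n² + 2n - 2.
Then f(4) = -26.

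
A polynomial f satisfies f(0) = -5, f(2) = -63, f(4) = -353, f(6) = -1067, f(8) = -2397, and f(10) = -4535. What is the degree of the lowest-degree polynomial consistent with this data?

3

Forward differences of the values at u = 0, 2, 4, 6, 8, 10:
  f  : -5  -63  -353  -1067  -2397  -4535
  Δ  : -58  -290  -714  -1330  -2138
  Δ^2: -232  -424  -616  -808
  Δ^3: -192  -192  -192
  Δ^4: 0  0
  Δ^5: 0
The third differences are constant (-192) and nonzero, while all higher differences vanish, so the minimal degree is 3.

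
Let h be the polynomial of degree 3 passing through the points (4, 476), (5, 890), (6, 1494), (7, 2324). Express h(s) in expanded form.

Write h(s) = as^3 + bs^2 + cs + d. Substituting each data point gives a linear system:
  64a + 16b + 4c + d = 476
  125a + 25b + 5c + d = 890
  216a + 36b + 6c + d = 1494
  343a + 49b + 7c + d = 2324
Solving the system yields a = 6, b = 5, c = 3, d = 0.
So h(s) = 6s³ + 5s² + 3s.
Check: h(7) = 2324. ✓

h(s) = 6s^3 + 5s^2 + 3s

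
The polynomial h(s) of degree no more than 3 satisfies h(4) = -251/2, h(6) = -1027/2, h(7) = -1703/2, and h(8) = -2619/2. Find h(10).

-5315/2

Using the Lagrange interpolation formula with nodes 4, 6, 7, 8:
  L_0(s) = (s - 6)(s - 7)(s - 8) / -24
  L_1(s) = (s - 4)(s - 7)(s - 8) / 4
  L_2(s) = (s - 4)(s - 6)(s - 8) / -3
  L_3(s) = (s - 4)(s - 6)(s - 7) / 8
Then h(s) = -251/2·L_0(s) - 1027/2·L_1(s) - 1703/2·L_2(s) - 2619/2·L_3(s).
Expanding and collecting terms gives h(s) = -3s^3 + 3s^2 + 4s + 5/2.
Evaluating at s = 10: h(10) = -5315/2.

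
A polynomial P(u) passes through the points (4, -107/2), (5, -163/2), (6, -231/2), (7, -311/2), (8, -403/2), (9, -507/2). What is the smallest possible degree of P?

2

Forward differences of the values at u = 4, 5, 6, 7, 8, 9:
  P  : -107/2  -163/2  -231/2  -311/2  -403/2  -507/2
  Δ  : -28  -34  -40  -46  -52
  Δ^2: -6  -6  -6  -6
  Δ^3: 0  0  0
  Δ^4: 0  0
  Δ^5: 0
The second differences are constant (-6) and nonzero, while all higher differences vanish, so the minimal degree is 2.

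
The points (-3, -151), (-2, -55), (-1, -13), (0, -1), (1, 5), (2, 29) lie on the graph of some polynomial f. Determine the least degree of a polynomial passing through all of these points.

3

Forward differences of the values at t = -3, -2, -1, 0, 1, 2:
  f  : -151  -55  -13  -1  5  29
  Δ  : 96  42  12  6  24
  Δ^2: -54  -30  -6  18
  Δ^3: 24  24  24
  Δ^4: 0  0
  Δ^5: 0
The third differences are constant (24) and nonzero, while all higher differences vanish, so the minimal degree is 3.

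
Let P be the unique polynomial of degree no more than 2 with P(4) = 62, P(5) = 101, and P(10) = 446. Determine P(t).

P(t) = 5t^2 - 6t + 6

Write P(t) = at^2 + bt + c. Substituting each data point gives a linear system:
  16a + 4b + c = 62
  25a + 5b + c = 101
  100a + 10b + c = 446
Solving the system yields a = 5, b = -6, c = 6.
So P(t) = 5t^2 - 6t + 6.
Check: P(5) = 101. ✓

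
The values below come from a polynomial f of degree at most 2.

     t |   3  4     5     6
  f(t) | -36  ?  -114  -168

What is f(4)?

On equispaced nodes a degree-2 polynomial has vanishing third forward difference, so
  - f(3) + 3·f(4) - 3·f(5) + f(6) = 0.
Substituting the known values and solving for f(4):
  3·f(4) = -210
  f(4) = -70.

-70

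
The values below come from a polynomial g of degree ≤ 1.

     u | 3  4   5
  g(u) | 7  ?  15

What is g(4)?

11

On equispaced nodes a degree-1 polynomial has vanishing second forward difference, so
  g(3) - 2·g(4) + g(5) = 0.
Substituting the known values and solving for g(4):
  -2·g(4) = -22
  g(4) = 11.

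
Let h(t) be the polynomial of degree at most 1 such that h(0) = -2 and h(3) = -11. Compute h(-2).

4

Write h(t) = at + b. Substituting each data point gives a linear system:
  b = -2
  3a + b = -11
Solving the system yields a = -3, b = -2.
So h(t) = -3t - 2.
Then h(-2) = 4.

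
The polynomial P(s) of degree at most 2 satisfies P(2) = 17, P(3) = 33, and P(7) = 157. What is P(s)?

P(s) = 3s^2 + s + 3

Write P(s) = as^2 + bs + c. Substituting each data point gives a linear system:
  4a + 2b + c = 17
  9a + 3b + c = 33
  49a + 7b + c = 157
Solving the system yields a = 3, b = 1, c = 3.
So P(s) = 3s^2 + s + 3.
Check: P(3) = 33. ✓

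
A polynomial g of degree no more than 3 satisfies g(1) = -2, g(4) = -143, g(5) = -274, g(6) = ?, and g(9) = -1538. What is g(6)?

-467

The 4 known points determine the degree-3 polynomial uniquely.
Write g(n) = an^3 + bn^2 + cn + d. Substituting each data point gives a linear system:
  a + b + c + d = -2
  64a + 16b + 4c + d = -143
  125a + 25b + 5c + d = -274
  729a + 81b + 9c + d = -1538
Solving the system yields a = -2, b = -1, c = 0, d = 1.
So g(n) = -2n^3 - n^2 + 1.
Then g(6) = -467.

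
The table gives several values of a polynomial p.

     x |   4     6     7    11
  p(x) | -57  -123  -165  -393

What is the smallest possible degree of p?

2

Divided differences on the nodes 4, 6, 7, 11:
  order 0: -57  -123  -165  -393
  order 1: -33  -42  -57
  order 2: -3  -3
  order 3: 0
The order-2 divided differences are all -3 (nonzero) and every higher order vanishes, so the data lies on a polynomial of degree exactly 2.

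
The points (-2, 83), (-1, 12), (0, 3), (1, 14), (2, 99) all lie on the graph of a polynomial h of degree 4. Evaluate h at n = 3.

Forward differences of the values at n = -2, -1, 0, 1, 2:
  h  : 83  12  3  14  99
  Δ  : -71  -9  11  85
  Δ^2: 62  20  74
  Δ^3: -42  54
  Δ^4: 96
The fourth differences are constant, confirming degree 4.
Interpolating (Newton forward form) and evaluating at n = 3 gives h(3) = 408.

408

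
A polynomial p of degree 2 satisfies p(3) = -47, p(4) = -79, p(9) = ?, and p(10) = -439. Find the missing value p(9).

-359

The 3 known points determine the degree-2 polynomial uniquely.
Write p(x) = ax^2 + bx + c. Substituting each data point gives a linear system:
  9a + 3b + c = -47
  16a + 4b + c = -79
  100a + 10b + c = -439
Solving the system yields a = -4, b = -4, c = 1.
So p(x) = -4x² - 4x + 1.
Then p(9) = -359.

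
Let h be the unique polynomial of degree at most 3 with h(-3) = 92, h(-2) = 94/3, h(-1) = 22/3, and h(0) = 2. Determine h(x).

Write h(x) = ax^3 + bx^2 + cx + d. Substituting each data point gives a linear system:
  -27a + 9b - 3c + d = 92
  -8a + 4b - 2c + d = 94/3
  -a + b - c + d = 22/3
  d = 2
Solving the system yields a = -3, b = 1/3, c = -2, d = 2.
So h(x) = -3x^3 + (1/3)x^2 - 2x + 2.
Check: h(-1) = 22/3. ✓

h(x) = -3x^3 + (1/3)x^2 - 2x + 2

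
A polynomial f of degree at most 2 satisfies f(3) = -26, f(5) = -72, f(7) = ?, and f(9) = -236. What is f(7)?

-142

On equispaced nodes a degree-2 polynomial has vanishing third forward difference, so
  - f(3) + 3·f(5) - 3·f(7) + f(9) = 0.
Substituting the known values and solving for f(7):
  -3·f(7) = 426
  f(7) = -142.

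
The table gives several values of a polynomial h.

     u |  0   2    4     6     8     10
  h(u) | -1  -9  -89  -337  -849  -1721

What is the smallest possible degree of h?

Forward differences of the values at u = 0, 2, 4, 6, 8, 10:
  h  : -1  -9  -89  -337  -849  -1721
  Δ  : -8  -80  -248  -512  -872
  Δ^2: -72  -168  -264  -360
  Δ^3: -96  -96  -96
  Δ^4: 0  0
  Δ^5: 0
The third differences are constant (-96) and nonzero, while all higher differences vanish, so the minimal degree is 3.

3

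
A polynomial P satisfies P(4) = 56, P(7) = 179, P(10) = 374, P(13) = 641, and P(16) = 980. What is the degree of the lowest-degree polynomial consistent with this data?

Forward differences of the values at s = 4, 7, 10, 13, 16:
  P  : 56  179  374  641  980
  Δ  : 123  195  267  339
  Δ^2: 72  72  72
  Δ^3: 0  0
  Δ^4: 0
The second differences are constant (72) and nonzero, while all higher differences vanish, so the minimal degree is 2.

2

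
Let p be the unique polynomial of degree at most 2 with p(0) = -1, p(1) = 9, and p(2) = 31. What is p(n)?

Write p(n) = an^2 + bn + c. Substituting each data point gives a linear system:
  c = -1
  a + b + c = 9
  4a + 2b + c = 31
Solving the system yields a = 6, b = 4, c = -1.
So p(n) = 6n² + 4n - 1.
Check: p(2) = 31. ✓

p(n) = 6n^2 + 4n - 1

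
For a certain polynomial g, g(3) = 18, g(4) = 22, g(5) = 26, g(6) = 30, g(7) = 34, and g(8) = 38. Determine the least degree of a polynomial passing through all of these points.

Forward differences of the values at u = 3, 4, 5, 6, 7, 8:
  g  : 18  22  26  30  34  38
  Δ  : 4  4  4  4  4
  Δ^2: 0  0  0  0
  Δ^3: 0  0  0
  Δ^4: 0  0
  Δ^5: 0
The first differences are constant (4) and nonzero, while all higher differences vanish, so the minimal degree is 1.

1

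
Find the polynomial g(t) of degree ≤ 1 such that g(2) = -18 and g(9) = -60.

g(t) = -6t - 6

Write g(t) = at + b. Substituting each data point gives a linear system:
  2a + b = -18
  9a + b = -60
Solving the system yields a = -6, b = -6.
So g(t) = -6t - 6.
Check: g(2) = -18. ✓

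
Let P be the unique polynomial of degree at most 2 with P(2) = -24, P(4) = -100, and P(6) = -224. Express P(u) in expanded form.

Write P(u) = au^2 + bu + c. Substituting each data point gives a linear system:
  4a + 2b + c = -24
  16a + 4b + c = -100
  36a + 6b + c = -224
Solving the system yields a = -6, b = -2, c = 4.
So P(u) = -6u^2 - 2u + 4.
Check: P(2) = -24. ✓

P(u) = -6u^2 - 2u + 4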